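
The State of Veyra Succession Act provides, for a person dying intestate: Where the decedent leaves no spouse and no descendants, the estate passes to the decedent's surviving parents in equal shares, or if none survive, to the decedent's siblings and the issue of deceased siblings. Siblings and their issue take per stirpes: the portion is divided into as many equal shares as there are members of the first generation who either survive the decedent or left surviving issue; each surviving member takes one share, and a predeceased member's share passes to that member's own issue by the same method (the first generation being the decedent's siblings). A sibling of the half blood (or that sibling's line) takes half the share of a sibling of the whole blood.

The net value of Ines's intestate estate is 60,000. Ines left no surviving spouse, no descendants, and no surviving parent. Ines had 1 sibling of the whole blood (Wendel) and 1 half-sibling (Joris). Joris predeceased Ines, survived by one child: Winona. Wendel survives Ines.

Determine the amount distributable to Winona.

Winona receives 20,000.

The entire 60,000 passes to the siblings and their issue.
Counting each half-blood sibling's line as half a unit, there are 3/2 units in 60,000, so one unit is 40,000. Whole-blood lines (Wendel) take 40,000 each; half-blood lines (Joris) take 20,000 each.
Joris's share (20,000) passes entirely to Winona.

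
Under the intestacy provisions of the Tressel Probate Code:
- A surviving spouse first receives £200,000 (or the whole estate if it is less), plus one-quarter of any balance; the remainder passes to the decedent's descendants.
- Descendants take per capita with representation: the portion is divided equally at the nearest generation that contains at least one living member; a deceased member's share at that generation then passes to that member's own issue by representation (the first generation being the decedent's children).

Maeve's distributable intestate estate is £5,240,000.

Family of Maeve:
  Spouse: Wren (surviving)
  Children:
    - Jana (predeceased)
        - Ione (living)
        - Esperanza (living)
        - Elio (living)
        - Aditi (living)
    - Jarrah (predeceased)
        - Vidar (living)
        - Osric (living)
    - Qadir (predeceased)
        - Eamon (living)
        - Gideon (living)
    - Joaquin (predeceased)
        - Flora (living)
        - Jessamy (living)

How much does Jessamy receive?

Jessamy receives £378,000.

Wren first takes £200,000, leaving a balance of £5,040,000. Wren then takes one-quarter of the balance (£1,260,000), for a total of £1,460,000. The remaining £3,780,000 passes to the descendants.
No child survives, so the initial division is made at the grandchildren's generation.
The descendants' portion (£3,780,000) is divided into 10 shares of £378,000: Ione, Esperanza, Elio, Aditi, Vidar, Osric, Eamon, Gideon, Flora, and Jessamy each take £378,000.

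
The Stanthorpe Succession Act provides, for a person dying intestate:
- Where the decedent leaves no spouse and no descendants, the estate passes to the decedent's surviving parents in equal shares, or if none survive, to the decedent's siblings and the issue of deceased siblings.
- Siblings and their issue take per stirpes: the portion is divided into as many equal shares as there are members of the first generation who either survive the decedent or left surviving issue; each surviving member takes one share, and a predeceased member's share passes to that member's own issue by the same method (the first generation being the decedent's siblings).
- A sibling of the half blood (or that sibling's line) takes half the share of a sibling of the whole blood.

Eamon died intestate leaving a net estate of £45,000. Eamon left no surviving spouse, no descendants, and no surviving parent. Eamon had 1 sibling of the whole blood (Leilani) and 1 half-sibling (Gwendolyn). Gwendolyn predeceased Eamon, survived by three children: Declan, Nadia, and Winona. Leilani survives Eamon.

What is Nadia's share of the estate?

Nadia receives £5,000.

The entire £45,000 passes to the siblings and their issue.
Counting each half-blood sibling's line as half a unit, there are 3/2 units in £45,000, so one unit is £30,000. Whole-blood lines (Leilani) take £30,000 each; half-blood lines (Gwendolyn) take £15,000 each.
Gwendolyn's share (£15,000) is divided into 3 shares of £5,000: Declan, Nadia, and Winona each take £5,000.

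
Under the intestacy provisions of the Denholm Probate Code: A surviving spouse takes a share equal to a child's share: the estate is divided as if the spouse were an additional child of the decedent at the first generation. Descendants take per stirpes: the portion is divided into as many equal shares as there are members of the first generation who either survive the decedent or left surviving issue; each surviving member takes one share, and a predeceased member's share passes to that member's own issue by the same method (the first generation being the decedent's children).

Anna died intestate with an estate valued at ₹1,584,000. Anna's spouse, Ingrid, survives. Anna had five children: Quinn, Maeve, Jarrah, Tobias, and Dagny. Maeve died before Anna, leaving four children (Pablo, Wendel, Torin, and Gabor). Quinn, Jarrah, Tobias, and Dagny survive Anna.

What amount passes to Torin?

The spouse counts as an additional share at the children's level, so there are 6 primary shares of ₹264,000. Ingrid takes one such share (₹264,000).
The children's combined portion (₹1,320,000) is divided into 5 shares of ₹264,000: Quinn, Jarrah, Tobias, and Dagny each take ₹264,000; Maeve's ₹264,000 share passes to Maeve's issue.
Maeve's share (₹264,000) is divided into 4 shares of ₹66,000: Pablo, Wendel, Torin, and Gabor each take ₹66,000.

Torin receives ₹66,000.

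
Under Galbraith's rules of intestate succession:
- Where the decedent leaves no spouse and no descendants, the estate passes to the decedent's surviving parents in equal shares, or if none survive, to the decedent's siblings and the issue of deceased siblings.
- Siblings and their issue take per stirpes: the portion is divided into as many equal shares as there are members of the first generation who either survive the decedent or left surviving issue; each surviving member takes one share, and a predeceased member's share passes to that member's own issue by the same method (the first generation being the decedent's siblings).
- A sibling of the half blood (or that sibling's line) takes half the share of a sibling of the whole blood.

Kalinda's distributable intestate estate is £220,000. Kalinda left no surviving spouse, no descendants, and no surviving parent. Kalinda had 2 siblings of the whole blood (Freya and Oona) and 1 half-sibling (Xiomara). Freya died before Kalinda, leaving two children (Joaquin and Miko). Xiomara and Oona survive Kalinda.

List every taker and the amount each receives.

The entire £220,000 passes to the siblings and their issue.
Counting each half-blood sibling's line as half a unit, there are 5/2 units in £220,000, so one unit is £88,000. Whole-blood lines (Freya and Oona) take £88,000 each; half-blood lines (Xiomara) take £44,000 each.
Freya's share (£88,000) is divided into 2 shares of £44,000: Joaquin and Miko each take £44,000.

Joaquin: £44,000; Miko: £44,000; Xiomara: £44,000; Oona: £88,000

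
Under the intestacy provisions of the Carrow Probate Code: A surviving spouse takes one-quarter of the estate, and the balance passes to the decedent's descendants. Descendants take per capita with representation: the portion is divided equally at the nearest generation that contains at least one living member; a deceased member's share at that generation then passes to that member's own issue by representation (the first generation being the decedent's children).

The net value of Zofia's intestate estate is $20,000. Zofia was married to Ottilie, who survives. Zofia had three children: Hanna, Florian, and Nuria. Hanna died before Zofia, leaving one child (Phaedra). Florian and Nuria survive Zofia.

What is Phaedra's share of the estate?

Phaedra receives $5,000.

Ottilie takes one-quarter of $20,000 = $5,000. The remaining $15,000 passes to the descendants.
The descendants' portion ($15,000) is divided into 3 shares of $5,000: Florian and Nuria each take $5,000; Hanna's $5,000 share passes to Hanna's issue.
Hanna's share ($5,000) passes entirely to Phaedra.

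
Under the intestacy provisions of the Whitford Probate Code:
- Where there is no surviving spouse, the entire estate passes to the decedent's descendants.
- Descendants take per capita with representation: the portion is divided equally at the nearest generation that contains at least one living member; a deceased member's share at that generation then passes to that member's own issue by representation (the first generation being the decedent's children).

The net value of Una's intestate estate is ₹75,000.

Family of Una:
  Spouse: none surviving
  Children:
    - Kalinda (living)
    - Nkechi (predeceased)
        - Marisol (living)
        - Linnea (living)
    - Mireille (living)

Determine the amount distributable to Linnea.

Linnea receives ₹12,500.

The entire ₹75,000 passes to the descendants.
That amount (₹75,000) is divided into 3 shares of ₹25,000: Kalinda and Mireille each take ₹25,000; Nkechi's ₹25,000 share passes to Nkechi's issue.
Nkechi's share (₹25,000) is divided into 2 shares of ₹12,500: Marisol and Linnea each take ₹12,500.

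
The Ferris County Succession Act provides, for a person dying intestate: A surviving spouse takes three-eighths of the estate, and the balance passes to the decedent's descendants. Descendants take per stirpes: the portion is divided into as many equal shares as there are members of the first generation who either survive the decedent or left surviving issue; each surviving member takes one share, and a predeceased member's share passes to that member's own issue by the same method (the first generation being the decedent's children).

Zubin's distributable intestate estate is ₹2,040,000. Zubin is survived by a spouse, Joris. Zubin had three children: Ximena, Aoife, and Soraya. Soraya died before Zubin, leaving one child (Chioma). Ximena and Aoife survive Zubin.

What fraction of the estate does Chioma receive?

Chioma receives 5/24 of the estate.

Joris takes three-eighths of ₹2,040,000 = ₹765,000. The remaining ₹1,275,000 passes to the descendants.
The descendants' portion (₹1,275,000) is divided into 3 shares of ₹425,000: Ximena and Aoife each take ₹425,000; Soraya's ₹425,000 share passes to Soraya's issue.
Soraya's share (₹425,000) passes entirely to Chioma.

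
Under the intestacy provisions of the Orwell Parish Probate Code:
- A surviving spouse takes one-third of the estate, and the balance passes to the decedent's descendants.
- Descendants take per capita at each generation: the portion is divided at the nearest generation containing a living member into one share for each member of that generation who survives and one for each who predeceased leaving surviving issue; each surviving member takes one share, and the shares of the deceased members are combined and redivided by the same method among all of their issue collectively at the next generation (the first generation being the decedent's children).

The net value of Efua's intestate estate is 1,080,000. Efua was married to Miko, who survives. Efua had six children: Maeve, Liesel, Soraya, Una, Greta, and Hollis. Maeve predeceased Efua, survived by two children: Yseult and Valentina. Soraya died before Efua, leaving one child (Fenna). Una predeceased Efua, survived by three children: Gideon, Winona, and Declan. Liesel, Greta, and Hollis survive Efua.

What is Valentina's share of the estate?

Valentina receives 60,000.

Miko takes one-third of 1,080,000 = 360,000. The remaining 720,000 passes to the descendants.
The descendants' portion (720,000) is divided at the children's generation into 6 shares of 120,000. Liesel, Greta, and Hollis each take 120,000. The 3 shares of the deceased (Maeve, Soraya, and Una) are combined into a pool of 360,000.
That pool (360,000) is divided at the grandchildren's generation equally among Yseult, Valentina, Fenna, Gideon, Winona, and Declan: 60,000 each.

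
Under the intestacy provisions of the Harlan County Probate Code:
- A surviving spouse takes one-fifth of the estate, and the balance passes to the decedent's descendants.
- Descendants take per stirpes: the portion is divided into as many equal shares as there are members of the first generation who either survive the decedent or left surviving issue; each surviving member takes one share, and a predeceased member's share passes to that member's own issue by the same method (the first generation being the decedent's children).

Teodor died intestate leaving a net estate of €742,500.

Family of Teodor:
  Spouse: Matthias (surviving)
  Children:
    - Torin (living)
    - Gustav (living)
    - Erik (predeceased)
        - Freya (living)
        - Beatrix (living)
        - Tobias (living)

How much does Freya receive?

Freya receives €66,000.

Matthias takes one-fifth of €742,500 = €148,500. The remaining €594,000 passes to the descendants.
The descendants' portion (€594,000) is divided into 3 shares of €198,000: Torin and Gustav each take €198,000; Erik's €198,000 share passes to Erik's issue.
Erik's share (€198,000) is divided into 3 shares of €66,000: Freya, Beatrix, and Tobias each take €66,000.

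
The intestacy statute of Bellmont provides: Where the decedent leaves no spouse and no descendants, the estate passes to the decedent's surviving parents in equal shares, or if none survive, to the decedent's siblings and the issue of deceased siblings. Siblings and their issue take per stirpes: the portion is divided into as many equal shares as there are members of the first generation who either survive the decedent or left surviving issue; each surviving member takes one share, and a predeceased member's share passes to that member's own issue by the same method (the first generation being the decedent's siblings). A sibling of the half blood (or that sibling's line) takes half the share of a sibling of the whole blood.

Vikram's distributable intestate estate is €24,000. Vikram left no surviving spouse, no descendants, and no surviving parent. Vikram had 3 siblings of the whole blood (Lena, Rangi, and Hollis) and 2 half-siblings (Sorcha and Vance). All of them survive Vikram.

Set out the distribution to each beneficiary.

The entire €24,000 passes to the siblings and their issue.
Counting each half-blood sibling's line as half a unit, there are 4 units in €24,000, so one unit is €6,000. Whole-blood lines (Lena, Rangi, and Hollis) take €6,000 each; half-blood lines (Sorcha and Vance) take €3,000 each.

Lena: €6,000; Rangi: €6,000; Hollis: €6,000; Sorcha: €3,000; Vance: €3,000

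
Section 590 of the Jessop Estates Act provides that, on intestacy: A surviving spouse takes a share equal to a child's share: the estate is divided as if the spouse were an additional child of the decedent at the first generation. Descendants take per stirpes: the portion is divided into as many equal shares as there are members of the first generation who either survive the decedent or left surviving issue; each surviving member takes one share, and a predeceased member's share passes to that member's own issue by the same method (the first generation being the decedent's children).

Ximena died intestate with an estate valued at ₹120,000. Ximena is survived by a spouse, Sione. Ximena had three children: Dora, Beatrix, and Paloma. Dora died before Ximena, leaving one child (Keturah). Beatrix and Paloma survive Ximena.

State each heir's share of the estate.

The spouse counts as an additional share at the children's level, so there are 4 primary shares of ₹30,000. Sione takes one such share (₹30,000).
The children's combined portion (₹90,000) is divided into 3 shares of ₹30,000: Beatrix and Paloma each take ₹30,000; Dora's ₹30,000 share passes to Dora's issue.
Dora's share (₹30,000) passes entirely to Keturah.

Sione: ₹30,000; Keturah: ₹30,000; Beatrix: ₹30,000; Paloma: ₹30,000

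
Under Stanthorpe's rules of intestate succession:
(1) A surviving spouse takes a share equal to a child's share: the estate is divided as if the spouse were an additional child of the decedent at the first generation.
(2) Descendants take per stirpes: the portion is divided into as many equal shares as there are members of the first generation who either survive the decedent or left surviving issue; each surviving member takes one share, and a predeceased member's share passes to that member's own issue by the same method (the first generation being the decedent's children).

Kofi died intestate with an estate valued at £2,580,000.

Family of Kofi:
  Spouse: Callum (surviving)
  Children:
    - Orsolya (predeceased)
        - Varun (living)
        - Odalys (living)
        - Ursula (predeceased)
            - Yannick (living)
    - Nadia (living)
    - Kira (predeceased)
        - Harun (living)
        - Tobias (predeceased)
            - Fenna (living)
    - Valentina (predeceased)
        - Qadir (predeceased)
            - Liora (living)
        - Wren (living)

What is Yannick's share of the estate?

The spouse counts as an additional share at the children's level, so there are 5 primary shares of £516,000. Callum takes one such share (£516,000).
The children's combined portion (£2,064,000) is divided into 4 shares of £516,000: Nadia takes £516,000; Orsolya's £516,000 share passes to Orsolya's issue; Kira's £516,000 share passes to Kira's issue; Valentina's £516,000 share passes to Valentina's issue.
Orsolya's share (£516,000) is divided into 3 shares of £172,000: Varun and Odalys each take £172,000; Ursula's £172,000 share passes to Ursula's issue.
Ursula's share (£172,000) passes entirely to Yannick.
Kira's share (£516,000) is divided into 2 shares of £258,000: Harun takes £258,000; Tobias's £258,000 share passes to Tobias's issue.
Tobias's share (£258,000) passes entirely to Fenna.
Valentina's share (£516,000) is divided into 2 shares of £258,000: Wren takes £258,000; Qadir's £258,000 share passes to Qadir's issue.
Qadir's share (£258,000) passes entirely to Liora.

Yannick receives £172,000.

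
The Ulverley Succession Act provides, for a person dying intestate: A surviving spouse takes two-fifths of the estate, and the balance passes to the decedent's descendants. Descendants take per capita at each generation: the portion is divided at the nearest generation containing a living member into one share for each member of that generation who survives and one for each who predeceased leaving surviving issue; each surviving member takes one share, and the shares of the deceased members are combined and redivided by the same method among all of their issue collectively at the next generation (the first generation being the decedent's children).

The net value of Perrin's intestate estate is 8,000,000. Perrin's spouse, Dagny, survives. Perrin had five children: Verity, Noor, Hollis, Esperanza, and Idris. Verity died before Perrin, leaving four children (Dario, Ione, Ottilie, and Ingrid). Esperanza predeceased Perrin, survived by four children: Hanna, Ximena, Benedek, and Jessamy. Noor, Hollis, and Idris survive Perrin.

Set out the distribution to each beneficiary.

Dagny: 3,200,000; Dario: 240,000; Ione: 240,000; Ottilie: 240,000; Ingrid: 240,000; Noor: 960,000; Hollis: 960,000; Hanna: 240,000; Ximena: 240,000; Benedek: 240,000; Jessamy: 240,000; Idris: 960,000

Dagny takes two-fifths of 8,000,000 = 3,200,000. The remaining 4,800,000 passes to the descendants.
The descendants' portion (4,800,000) is divided at the children's generation into 5 shares of 960,000. Noor, Hollis, and Idris each take 960,000. The 2 shares of the deceased (Verity and Esperanza) are combined into a pool of 1,920,000.
That pool (1,920,000) is divided at the grandchildren's generation equally among Dario, Ione, Ottilie, Ingrid, Hanna, Ximena, Benedek, and Jessamy: 240,000 each.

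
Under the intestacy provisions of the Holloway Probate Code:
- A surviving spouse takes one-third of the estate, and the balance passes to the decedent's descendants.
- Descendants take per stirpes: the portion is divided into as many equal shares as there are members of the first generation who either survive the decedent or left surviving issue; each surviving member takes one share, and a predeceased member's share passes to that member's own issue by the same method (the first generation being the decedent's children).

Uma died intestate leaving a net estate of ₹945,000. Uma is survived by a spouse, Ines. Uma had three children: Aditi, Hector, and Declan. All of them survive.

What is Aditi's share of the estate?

Aditi receives ₹210,000.

Ines takes one-third of ₹945,000 = ₹315,000. The remaining ₹630,000 passes to the descendants.
The descendants' portion (₹630,000) is divided into 3 shares of ₹210,000: Aditi, Hector, and Declan each take ₹210,000.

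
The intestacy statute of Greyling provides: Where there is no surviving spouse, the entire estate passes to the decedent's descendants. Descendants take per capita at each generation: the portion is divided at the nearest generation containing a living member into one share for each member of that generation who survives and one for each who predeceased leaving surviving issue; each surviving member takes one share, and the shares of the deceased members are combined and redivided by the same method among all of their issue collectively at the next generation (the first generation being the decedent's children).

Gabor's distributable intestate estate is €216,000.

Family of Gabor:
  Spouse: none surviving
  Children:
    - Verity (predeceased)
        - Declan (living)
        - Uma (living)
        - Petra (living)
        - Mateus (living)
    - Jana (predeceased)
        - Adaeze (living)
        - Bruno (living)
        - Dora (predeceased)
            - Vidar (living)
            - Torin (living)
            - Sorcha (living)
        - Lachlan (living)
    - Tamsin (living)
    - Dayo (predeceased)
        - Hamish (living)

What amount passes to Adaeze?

Adaeze receives €18,000.

The entire €216,000 passes to the descendants.
That amount (€216,000) is divided at the children's generation into 4 shares of €54,000. Tamsin takes €54,000. The 3 shares of the deceased (Verity, Jana, and Dayo) are combined into a pool of €162,000.
That pool (€162,000) is divided at the grandchildren's generation into 9 shares of €18,000. Declan, Uma, Petra, Mateus, Adaeze, Bruno, Lachlan, and Hamish each take €18,000. The remaining share for the deceased Dora (€18,000) is carried to the next generation.
That pool (€18,000) is divided at the great-grandchildren's generation equally among Vidar, Torin, and Sorcha: €6,000 each.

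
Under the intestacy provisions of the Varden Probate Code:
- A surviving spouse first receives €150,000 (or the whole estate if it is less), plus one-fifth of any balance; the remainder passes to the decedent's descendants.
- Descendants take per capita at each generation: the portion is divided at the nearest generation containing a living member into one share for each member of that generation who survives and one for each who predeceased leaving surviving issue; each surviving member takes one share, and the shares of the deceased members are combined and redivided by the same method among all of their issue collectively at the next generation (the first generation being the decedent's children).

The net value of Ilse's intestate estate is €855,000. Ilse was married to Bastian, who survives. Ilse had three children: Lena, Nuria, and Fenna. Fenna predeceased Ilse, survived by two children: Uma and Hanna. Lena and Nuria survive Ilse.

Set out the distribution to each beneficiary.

Bastian first takes €150,000, leaving a balance of €705,000. Bastian then takes one-fifth of the balance (€141,000), for a total of €291,000. The remaining €564,000 passes to the descendants.
The descendants' portion (€564,000) is divided at the children's generation into 3 shares of €188,000. Lena and Nuria each take €188,000. The remaining share for the deceased Fenna (€188,000) is carried to the next generation.
That pool (€188,000) is divided at the grandchildren's generation equally among Uma and Hanna: €94,000 each.

Bastian: €291,000; Lena: €188,000; Nuria: €188,000; Uma: €94,000; Hanna: €94,000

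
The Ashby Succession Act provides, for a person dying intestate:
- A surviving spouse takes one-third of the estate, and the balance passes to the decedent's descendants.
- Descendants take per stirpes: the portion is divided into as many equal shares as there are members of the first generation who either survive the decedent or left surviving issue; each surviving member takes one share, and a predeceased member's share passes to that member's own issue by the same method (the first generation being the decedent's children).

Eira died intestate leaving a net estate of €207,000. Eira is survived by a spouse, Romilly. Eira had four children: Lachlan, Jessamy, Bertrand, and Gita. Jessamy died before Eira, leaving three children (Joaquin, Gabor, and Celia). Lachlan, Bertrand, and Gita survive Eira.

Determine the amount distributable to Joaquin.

Joaquin receives €11,500.

Romilly takes one-third of €207,000 = €69,000. The remaining €138,000 passes to the descendants.
The descendants' portion (€138,000) is divided into 4 shares of €34,500: Lachlan, Bertrand, and Gita each take €34,500; Jessamy's €34,500 share passes to Jessamy's issue.
Jessamy's share (€34,500) is divided into 3 shares of €11,500: Joaquin, Gabor, and Celia each take €11,500.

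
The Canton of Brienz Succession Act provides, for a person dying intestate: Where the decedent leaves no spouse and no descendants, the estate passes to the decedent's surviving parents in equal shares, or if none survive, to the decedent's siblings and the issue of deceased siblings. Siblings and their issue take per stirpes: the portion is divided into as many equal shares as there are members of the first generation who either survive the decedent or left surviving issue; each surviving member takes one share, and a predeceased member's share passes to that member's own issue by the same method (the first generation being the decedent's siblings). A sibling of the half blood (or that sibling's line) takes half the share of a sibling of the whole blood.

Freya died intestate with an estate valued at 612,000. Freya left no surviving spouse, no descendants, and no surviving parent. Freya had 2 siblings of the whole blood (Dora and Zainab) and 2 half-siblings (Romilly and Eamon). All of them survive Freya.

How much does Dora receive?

Dora receives 204,000.

The entire 612,000 passes to the siblings and their issue.
Counting each half-blood sibling's line as half a unit, there are 3 units in 612,000, so one unit is 204,000. Whole-blood lines (Dora and Zainab) take 204,000 each; half-blood lines (Romilly and Eamon) take 102,000 each.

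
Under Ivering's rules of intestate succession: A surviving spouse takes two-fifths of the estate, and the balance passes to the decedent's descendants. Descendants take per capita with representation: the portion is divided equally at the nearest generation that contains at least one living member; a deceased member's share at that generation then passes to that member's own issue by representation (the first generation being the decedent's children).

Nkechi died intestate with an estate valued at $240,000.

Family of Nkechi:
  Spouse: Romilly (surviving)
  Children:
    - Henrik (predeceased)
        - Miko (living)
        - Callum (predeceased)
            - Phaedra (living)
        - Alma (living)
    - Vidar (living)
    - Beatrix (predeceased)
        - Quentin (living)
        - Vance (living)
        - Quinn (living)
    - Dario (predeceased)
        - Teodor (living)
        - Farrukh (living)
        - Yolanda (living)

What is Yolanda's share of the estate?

Romilly takes two-fifths of $240,000 = $96,000. The remaining $144,000 passes to the descendants.
The descendants' portion ($144,000) is divided into 4 shares of $36,000: Vidar takes $36,000; Henrik's $36,000 share passes to Henrik's issue; Beatrix's $36,000 share passes to Beatrix's issue; Dario's $36,000 share passes to Dario's issue.
Henrik's share ($36,000) is divided into 3 shares of $12,000: Miko and Alma each take $12,000; Callum's $12,000 share passes to Callum's issue.
Callum's share ($12,000) passes entirely to Phaedra.
Beatrix's share ($36,000) is divided into 3 shares of $12,000: Quentin, Vance, and Quinn each take $12,000.
Dario's share ($36,000) is divided into 3 shares of $12,000: Teodor, Farrukh, and Yolanda each take $12,000.

Yolanda receives $12,000.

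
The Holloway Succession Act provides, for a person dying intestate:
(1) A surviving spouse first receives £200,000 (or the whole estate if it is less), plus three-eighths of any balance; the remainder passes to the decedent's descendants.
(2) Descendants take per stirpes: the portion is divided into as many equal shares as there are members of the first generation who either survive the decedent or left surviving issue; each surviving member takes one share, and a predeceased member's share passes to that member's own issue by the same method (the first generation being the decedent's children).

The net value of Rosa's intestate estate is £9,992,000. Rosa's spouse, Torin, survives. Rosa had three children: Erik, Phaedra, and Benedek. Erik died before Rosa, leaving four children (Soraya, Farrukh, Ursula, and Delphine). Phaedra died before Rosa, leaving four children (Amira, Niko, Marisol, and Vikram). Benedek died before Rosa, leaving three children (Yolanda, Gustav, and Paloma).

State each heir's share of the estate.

Torin: £3,872,000; Soraya: £510,000; Farrukh: £510,000; Ursula: £510,000; Delphine: £510,000; Amira: £510,000; Niko: £510,000; Marisol: £510,000; Vikram: £510,000; Yolanda: £680,000; Gustav: £680,000; Paloma: £680,000

Torin first takes £200,000, leaving a balance of £9,792,000. Torin then takes three-eighths of the balance (£3,672,000), for a total of £3,872,000. The remaining £6,120,000 passes to the descendants.
The descendants' portion (£6,120,000) is divided into 3 shares of £2,040,000: Erik's £2,040,000 share passes to Erik's issue; Phaedra's £2,040,000 share passes to Phaedra's issue; Benedek's £2,040,000 share passes to Benedek's issue.
Erik's share (£2,040,000) is divided into 4 shares of £510,000: Soraya, Farrukh, Ursula, and Delphine each take £510,000.
Phaedra's share (£2,040,000) is divided into 4 shares of £510,000: Amira, Niko, Marisol, and Vikram each take £510,000.
Benedek's share (£2,040,000) is divided into 3 shares of £680,000: Yolanda, Gustav, and Paloma each take £680,000.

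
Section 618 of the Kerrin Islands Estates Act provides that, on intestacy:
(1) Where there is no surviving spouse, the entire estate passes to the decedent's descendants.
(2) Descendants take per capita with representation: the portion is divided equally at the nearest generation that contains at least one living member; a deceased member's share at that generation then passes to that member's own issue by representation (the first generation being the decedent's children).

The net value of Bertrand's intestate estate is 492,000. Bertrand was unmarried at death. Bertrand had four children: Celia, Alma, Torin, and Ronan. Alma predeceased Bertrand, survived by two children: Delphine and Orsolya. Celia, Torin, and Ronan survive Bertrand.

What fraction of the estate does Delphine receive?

The entire 492,000 passes to the descendants.
That amount (492,000) is divided into 4 shares of 123,000: Celia, Torin, and Ronan each take 123,000; Alma's 123,000 share passes to Alma's issue.
Alma's share (123,000) is divided into 2 shares of 61,500: Delphine and Orsolya each take 61,500.

Delphine receives 1/8 of the estate.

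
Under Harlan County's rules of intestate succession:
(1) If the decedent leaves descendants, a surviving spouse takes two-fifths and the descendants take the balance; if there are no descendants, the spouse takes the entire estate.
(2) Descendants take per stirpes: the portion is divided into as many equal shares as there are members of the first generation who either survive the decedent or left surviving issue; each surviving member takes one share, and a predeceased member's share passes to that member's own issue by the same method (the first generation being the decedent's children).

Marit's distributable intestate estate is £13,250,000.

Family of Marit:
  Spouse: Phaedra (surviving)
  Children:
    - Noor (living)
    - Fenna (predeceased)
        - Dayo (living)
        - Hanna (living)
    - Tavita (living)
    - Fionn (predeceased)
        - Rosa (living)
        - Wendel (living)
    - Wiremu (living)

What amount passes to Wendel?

Phaedra takes two-fifths of £13,250,000 = £5,300,000. The remaining £7,950,000 passes to the descendants.
The descendants' portion (£7,950,000) is divided into 5 shares of £1,590,000: Noor, Tavita, and Wiremu each take £1,590,000; Fenna's £1,590,000 share passes to Fenna's issue; Fionn's £1,590,000 share passes to Fionn's issue.
Fenna's share (£1,590,000) is divided into 2 shares of £795,000: Dayo and Hanna each take £795,000.
Fionn's share (£1,590,000) is divided into 2 shares of £795,000: Rosa and Wendel each take £795,000.

Wendel receives £795,000.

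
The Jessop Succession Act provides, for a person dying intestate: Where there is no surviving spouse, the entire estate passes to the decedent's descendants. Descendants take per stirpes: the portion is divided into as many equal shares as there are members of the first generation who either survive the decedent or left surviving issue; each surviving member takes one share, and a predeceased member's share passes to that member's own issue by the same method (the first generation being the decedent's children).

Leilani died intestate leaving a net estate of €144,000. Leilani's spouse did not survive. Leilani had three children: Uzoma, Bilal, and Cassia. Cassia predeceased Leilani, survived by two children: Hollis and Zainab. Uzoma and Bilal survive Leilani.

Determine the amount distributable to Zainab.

Zainab receives €24,000.

The entire €144,000 passes to the descendants.
That amount (€144,000) is divided into 3 shares of €48,000: Uzoma and Bilal each take €48,000; Cassia's €48,000 share passes to Cassia's issue.
Cassia's share (€48,000) is divided into 2 shares of €24,000: Hollis and Zainab each take €24,000.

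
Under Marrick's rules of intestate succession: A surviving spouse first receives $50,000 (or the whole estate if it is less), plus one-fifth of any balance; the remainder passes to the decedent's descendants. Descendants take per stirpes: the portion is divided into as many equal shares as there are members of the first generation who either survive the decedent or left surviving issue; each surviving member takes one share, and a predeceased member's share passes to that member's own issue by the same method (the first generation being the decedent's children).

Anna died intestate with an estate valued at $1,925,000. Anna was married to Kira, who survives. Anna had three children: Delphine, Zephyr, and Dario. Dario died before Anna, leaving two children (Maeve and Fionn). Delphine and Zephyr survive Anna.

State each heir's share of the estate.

Kira first takes $50,000, leaving a balance of $1,875,000. Kira then takes one-fifth of the balance ($375,000), for a total of $425,000. The remaining $1,500,000 passes to the descendants.
The descendants' portion ($1,500,000) is divided into 3 shares of $500,000: Delphine and Zephyr each take $500,000; Dario's $500,000 share passes to Dario's issue.
Dario's share ($500,000) is divided into 2 shares of $250,000: Maeve and Fionn each take $250,000.

Kira: $425,000; Delphine: $500,000; Zephyr: $500,000; Maeve: $250,000; Fionn: $250,000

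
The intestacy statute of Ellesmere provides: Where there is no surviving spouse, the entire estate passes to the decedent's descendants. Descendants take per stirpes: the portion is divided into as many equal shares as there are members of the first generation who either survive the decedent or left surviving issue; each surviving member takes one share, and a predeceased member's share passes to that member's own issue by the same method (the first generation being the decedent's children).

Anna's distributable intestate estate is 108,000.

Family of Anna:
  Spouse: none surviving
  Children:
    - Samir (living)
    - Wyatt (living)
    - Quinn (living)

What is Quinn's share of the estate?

The entire 108,000 passes to the descendants.
That amount (108,000) is divided into 3 shares of 36,000: Samir, Wyatt, and Quinn each take 36,000.

Quinn receives 36,000.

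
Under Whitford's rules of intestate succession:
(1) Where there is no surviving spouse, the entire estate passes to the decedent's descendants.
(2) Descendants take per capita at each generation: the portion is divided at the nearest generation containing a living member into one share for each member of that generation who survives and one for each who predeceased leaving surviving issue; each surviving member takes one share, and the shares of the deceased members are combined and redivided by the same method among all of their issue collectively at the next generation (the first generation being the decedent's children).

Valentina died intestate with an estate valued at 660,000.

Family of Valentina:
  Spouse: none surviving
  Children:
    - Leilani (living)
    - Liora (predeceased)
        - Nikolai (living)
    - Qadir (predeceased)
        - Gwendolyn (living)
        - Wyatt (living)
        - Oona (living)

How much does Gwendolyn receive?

The entire 660,000 passes to the descendants.
That amount (660,000) is divided at the children's generation into 3 shares of 220,000. Leilani takes 220,000. The 2 shares of the deceased (Liora and Qadir) are combined into a pool of 440,000.
That pool (440,000) is divided at the grandchildren's generation equally among Nikolai, Gwendolyn, Wyatt, and Oona: 110,000 each.

Gwendolyn receives 110,000.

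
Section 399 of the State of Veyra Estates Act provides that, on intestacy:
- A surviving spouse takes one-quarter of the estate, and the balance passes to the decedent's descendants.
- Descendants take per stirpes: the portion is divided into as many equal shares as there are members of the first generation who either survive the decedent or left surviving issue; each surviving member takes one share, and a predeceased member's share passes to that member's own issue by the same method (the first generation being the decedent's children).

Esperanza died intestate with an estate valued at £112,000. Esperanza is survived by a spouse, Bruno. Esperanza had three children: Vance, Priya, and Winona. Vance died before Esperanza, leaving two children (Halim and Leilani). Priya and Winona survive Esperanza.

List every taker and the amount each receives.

Bruno: £28,000; Halim: £14,000; Leilani: £14,000; Priya: £28,000; Winona: £28,000

Bruno takes one-quarter of £112,000 = £28,000. The remaining £84,000 passes to the descendants.
The descendants' portion (£84,000) is divided into 3 shares of £28,000: Priya and Winona each take £28,000; Vance's £28,000 share passes to Vance's issue.
Vance's share (£28,000) is divided into 2 shares of £14,000: Halim and Leilani each take £14,000.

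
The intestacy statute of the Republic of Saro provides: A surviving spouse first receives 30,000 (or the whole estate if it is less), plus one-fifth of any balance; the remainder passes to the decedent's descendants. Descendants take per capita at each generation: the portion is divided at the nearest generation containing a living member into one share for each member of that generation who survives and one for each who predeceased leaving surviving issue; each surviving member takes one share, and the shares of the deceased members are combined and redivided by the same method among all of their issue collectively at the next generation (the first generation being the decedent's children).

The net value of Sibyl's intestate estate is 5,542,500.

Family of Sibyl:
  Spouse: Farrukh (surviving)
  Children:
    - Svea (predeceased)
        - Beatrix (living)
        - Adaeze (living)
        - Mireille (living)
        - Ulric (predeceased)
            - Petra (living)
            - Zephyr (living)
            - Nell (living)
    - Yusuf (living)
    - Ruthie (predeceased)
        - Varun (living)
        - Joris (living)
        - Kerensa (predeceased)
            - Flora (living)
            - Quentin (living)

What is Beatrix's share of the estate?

Farrukh first takes 30,000, leaving a balance of 5,512,500. Farrukh then takes one-fifth of the balance (1,102,500), for a total of 1,132,500. The remaining 4,410,000 passes to the descendants.
The descendants' portion (4,410,000) is divided at the children's generation into 3 shares of 1,470,000. Yusuf takes 1,470,000. The 2 shares of the deceased (Svea and Ruthie) are combined into a pool of 2,940,000.
That pool (2,940,000) is divided at the grandchildren's generation into 7 shares of 420,000. Beatrix, Adaeze, Mireille, Varun, and Joris each take 420,000. The 2 shares of the deceased (Ulric and Kerensa) are combined into a pool of 840,000.
That pool (840,000) is divided at the great-grandchildren's generation equally among Petra, Zephyr, Nell, Flora, and Quentin: 168,000 each.

Beatrix receives 420,000.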